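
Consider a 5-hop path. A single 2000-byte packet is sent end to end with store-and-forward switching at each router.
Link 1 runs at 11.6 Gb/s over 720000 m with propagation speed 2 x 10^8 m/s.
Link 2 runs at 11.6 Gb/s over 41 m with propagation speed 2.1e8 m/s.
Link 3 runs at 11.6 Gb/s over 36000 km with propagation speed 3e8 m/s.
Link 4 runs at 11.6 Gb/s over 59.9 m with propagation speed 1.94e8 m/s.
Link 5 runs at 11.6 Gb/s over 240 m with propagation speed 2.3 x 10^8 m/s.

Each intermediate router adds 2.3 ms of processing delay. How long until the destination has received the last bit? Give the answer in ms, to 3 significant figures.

L = 2000 × 8 = 16000 bits.
Transmission delay per hop = L/R = 16000/11600000000 = 0.00137931 ms; 5 hops → 0.00689655 ms.
Propagation delays (d/s per hop): 3.6, 0.000195238, 120, 0.000308763, 0.00104348 ms; sum = 123.602 ms.
Processing at 4 router(s): 4 × 2.3 ms = 9.2 ms.
End-to-end = 133 ms.

133 ms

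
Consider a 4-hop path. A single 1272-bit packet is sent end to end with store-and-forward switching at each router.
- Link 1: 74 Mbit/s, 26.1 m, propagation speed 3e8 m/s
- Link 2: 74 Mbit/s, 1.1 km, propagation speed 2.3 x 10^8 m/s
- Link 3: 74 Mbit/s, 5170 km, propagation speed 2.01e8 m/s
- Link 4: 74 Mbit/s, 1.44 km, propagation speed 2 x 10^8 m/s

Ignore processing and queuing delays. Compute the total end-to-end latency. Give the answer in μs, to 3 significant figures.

25800 μs

Transmission delay per hop = L/R = 1272/74000000 = 17.1892 μs; 4 hops → 68.7568 μs.
Propagation delays (d/s per hop): 0.087, 4.78261, 25721.4, 7.2 μs; sum = 25733.5 μs.
End-to-end = 25800 μs.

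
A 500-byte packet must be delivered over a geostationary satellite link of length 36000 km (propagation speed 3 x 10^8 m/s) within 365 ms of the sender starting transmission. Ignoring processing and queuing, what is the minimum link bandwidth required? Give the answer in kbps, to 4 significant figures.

L = 4000 bits.
Propagation delay = 36000000 / 300000000 = 120 ms.
Transmission budget = 365 − 120 = 245 ms.
R ≥ L / t_tx = 4000 bits / 0.245 s = 16.33 kbps.

16.33 kbps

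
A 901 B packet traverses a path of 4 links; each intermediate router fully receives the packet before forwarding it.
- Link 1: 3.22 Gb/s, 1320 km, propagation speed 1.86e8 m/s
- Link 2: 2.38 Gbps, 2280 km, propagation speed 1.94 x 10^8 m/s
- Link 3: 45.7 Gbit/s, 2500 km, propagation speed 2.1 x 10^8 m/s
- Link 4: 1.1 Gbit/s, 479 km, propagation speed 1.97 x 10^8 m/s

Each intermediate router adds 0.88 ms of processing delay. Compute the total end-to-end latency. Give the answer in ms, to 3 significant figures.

35.8 ms

L = 901 × 8 = 7208 bits.
Transmission delays (L/R per hop): 0.00223851, 0.00302857, 0.000157724, 0.00655273 ms; sum = 0.0119775 ms.
Propagation delays (d/s per hop): 7.09677, 11.7526, 11.9048, 2.43147 ms; sum = 33.1856 ms.
Processing at 3 router(s): 3 × 0.88 ms = 2.64 ms.
End-to-end = 35.8 ms.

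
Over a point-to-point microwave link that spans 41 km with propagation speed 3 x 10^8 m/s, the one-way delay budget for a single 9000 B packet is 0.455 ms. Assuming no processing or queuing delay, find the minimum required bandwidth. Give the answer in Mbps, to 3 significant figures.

226 Mbps

L = 72000 bits.
Propagation delay = 41000 / 300000000 = 0.136667 ms.
Transmission budget = 0.455 − 0.136667 = 0.318333 ms.
R ≥ L / t_tx = 72000 bits / 0.000318333 s = 226 Mbps.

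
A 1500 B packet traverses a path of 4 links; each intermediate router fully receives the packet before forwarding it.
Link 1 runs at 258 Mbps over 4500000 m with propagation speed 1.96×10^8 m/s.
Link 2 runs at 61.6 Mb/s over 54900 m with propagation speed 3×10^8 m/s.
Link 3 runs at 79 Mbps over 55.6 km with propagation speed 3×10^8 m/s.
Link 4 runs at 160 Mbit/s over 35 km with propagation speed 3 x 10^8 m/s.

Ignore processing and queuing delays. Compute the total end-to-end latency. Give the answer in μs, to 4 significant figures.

L = 1500 × 8 = 12000 bits.
Transmission delays (L/R per hop): 46.5116, 194.805, 151.899, 75 μs; sum = 468.216 μs.
Propagation delays (d/s per hop): 22959.2, 183, 185.333, 116.667 μs; sum = 23444.2 μs.
End-to-end = 23910 μs.

23910 μs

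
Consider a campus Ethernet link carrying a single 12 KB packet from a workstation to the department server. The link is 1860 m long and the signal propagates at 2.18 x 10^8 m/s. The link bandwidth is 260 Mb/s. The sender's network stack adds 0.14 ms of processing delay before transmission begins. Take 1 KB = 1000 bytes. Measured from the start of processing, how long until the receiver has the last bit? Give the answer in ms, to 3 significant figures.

L = 96000 bits.
Transmission delay = L/R = 96000 / 260000000 = 0.369231 ms.
Propagation delay = d/s = 1860 m / 2.18e+08 m/s = 0.00853211 ms.
Plus processing delay 0.14 ms = 0.14 ms.
Total = 0.518 ms.

0.518 ms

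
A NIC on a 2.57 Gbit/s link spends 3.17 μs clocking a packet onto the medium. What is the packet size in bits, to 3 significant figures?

L = R × t_tx = 2570000000 b/s × 3.17e-06 s = 8146.9 bits.

8150 bits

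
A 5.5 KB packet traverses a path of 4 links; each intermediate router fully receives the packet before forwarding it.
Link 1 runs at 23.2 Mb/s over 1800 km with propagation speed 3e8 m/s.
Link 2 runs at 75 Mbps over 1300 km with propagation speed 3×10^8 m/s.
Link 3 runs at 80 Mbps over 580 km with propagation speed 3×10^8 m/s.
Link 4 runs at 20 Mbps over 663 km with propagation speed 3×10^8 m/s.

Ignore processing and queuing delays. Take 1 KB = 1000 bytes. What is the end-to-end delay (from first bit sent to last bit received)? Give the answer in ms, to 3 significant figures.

19.7 ms

L = 44000 bits.
Transmission delays (L/R per hop): 1.89655, 0.586667, 0.55, 2.2 ms; sum = 5.23322 ms.
Propagation delays (d/s per hop): 6, 4.33333, 1.93333, 2.21 ms; sum = 14.4767 ms.
End-to-end = 19.7 ms.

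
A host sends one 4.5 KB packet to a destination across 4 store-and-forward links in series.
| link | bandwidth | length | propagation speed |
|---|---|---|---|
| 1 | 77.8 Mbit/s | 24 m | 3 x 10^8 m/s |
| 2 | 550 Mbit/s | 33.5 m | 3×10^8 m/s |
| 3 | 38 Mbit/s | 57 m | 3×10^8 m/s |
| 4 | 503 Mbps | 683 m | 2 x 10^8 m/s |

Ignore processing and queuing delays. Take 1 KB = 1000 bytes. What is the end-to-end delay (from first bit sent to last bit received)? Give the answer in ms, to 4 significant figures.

1.551 ms

L = 36000 bits.
Transmission delays (L/R per hop): 0.462725, 0.0654545, 0.947368, 0.0715706 ms; sum = 1.54712 ms.
Propagation delays (d/s per hop): 8e-05, 0.000111667, 0.00019, 0.003415 ms; sum = 0.00379667 ms.
End-to-end = 1.551 ms.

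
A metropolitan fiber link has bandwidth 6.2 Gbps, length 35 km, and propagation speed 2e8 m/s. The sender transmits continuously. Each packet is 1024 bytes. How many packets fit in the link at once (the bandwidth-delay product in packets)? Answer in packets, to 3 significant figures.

Propagation delay = 35000 / 200000000 = 0.000175 s.
BDP = R × t_prop = 6200000000 × 0.000175 = 1085000 bits.
In packets of 8192 bits: 132 packets.

132 packets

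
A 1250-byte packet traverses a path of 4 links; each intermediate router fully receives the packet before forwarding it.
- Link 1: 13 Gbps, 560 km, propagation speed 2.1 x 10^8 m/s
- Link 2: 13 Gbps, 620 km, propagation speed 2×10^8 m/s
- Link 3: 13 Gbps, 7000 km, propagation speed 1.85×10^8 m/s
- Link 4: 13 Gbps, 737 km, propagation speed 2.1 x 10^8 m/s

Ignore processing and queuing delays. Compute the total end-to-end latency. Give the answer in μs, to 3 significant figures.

47100 μs

L = 1250 × 8 = 10000 bits.
Transmission delay per hop = L/R = 10000/13000000000 = 0.769231 μs; 4 hops → 3.07692 μs.
Propagation delays (d/s per hop): 2666.67, 3100, 37837.8, 3509.52 μs; sum = 47114 μs.
End-to-end = 47100 μs.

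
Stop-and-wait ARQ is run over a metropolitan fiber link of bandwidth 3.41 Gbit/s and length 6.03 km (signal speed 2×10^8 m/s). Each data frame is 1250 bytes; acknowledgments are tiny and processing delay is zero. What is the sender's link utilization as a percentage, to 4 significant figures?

t_tx = L/R = 10000/3410000000 = 2.93255e-06 s.
t_prop = 6030/200000000 = 3.015e-05 s; RTT = 6.03e-05 s.
Cycle = t_tx + RTT = 6.32326e-05 s.
Utilization = t_tx / cycle = 2.93255e-06/6.32326e-05 = 4.638 %.

4.638 %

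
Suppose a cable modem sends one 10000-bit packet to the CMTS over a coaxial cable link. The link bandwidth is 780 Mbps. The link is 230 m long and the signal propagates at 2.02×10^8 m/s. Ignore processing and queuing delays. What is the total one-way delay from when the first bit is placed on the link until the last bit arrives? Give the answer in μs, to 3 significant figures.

Transmission delay = L/R = 10000 / 780000000 = 12.8205 μs.
Propagation delay = d/s = 230 m / 202000000 m/s = 1.13861 μs.
Total = 14.0 μs.

14.0 μs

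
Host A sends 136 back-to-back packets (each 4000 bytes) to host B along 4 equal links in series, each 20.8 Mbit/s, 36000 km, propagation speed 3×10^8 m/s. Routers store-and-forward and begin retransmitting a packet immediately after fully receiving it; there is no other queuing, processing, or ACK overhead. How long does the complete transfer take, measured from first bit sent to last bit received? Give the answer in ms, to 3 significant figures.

694 ms

Per-hop transmission t_tx = L/R = 32000/20800000 = 1.53846 ms.
Per-hop propagation t_prop = 36000000/300000000 = 120 ms.
Pipeline fill: first packet needs 4·t_tx to clear all hops; remaining 135 packets each add one t_tx.
Total = (4+136-1)·t_tx + 4·t_prop = 139·1.53846 + 4·120 = 694 ms.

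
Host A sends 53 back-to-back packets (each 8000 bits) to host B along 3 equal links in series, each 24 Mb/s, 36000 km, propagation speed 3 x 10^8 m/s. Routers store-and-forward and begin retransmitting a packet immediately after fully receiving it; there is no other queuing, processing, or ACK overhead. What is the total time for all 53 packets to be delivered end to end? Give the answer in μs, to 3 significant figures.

378000 μs

Per-hop transmission t_tx = L/R = 8000/24000000 = 333.333 μs.
Per-hop propagation t_prop = 36000000/300000000 = 120000 μs.
Pipeline fill: first packet needs 3·t_tx to clear all hops; remaining 52 packets each add one t_tx.
Total = (3+53-1)·t_tx + 3·t_prop = 55·333.333 + 3·120000 = 378000 μs.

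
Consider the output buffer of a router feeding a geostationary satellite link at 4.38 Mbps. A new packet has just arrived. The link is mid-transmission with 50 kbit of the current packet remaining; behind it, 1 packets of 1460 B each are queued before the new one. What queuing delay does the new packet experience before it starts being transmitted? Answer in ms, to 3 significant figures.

Each queued packet: L/R = 11680/4380000 = 2.66667 ms.
1 queued → 2.66667 ms.
Plus remaining 50000 bits of current packet: 11.4155 ms.
Queuing delay = 14.1 ms.

14.1 ms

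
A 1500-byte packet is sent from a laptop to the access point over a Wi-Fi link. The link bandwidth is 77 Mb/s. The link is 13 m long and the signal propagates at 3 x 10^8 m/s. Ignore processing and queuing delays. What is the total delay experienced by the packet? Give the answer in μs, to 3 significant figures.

L = 1500 × 8 = 12000 bits.
Transmission delay = L/R = 12000 / 77000000 = 155.844 μs.
Propagation delay = d/s = 13 m / 300000000 m/s = 0.0433333 μs.
Total = 156 μs.

156 μs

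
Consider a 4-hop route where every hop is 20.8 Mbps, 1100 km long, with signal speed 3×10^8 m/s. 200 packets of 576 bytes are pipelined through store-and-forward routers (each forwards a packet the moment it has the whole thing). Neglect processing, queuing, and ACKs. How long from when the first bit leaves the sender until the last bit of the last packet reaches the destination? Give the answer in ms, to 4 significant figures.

Per-hop transmission t_tx = L/R = 4608/20800000 = 0.221538 ms.
Per-hop propagation t_prop = 1100000/300000000 = 3.66667 ms.
Pipeline fill: first packet needs 4·t_tx to clear all hops; remaining 199 packets each add one t_tx.
Total = (4+200-1)·t_tx + 4·t_prop = 203·0.221538 + 4·3.66667 = 59.64 ms.

59.64 ms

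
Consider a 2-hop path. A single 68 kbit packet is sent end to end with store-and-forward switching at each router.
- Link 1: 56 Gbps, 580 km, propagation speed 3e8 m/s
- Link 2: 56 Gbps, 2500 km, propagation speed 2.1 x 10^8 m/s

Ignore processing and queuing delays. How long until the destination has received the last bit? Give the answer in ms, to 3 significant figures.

L = 68000 bits.
Transmission delay per hop = L/R = 68000/56000000000 = 0.00121429 ms; 2 hops → 0.00242857 ms.
Propagation delays (d/s per hop): 1.93333, 11.9048 ms; sum = 13.8381 ms.
End-to-end = 13.8 ms.

13.8 ms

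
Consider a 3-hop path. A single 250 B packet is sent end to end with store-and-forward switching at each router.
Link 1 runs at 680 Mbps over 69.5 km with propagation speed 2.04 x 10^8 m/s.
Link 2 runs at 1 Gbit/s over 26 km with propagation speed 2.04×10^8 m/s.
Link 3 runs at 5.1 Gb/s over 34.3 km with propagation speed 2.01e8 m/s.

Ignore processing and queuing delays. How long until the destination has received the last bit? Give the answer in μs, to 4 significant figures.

644.1 μs

L = 250 × 8 = 2000 bits.
Transmission delays (L/R per hop): 2.94118, 2, 0.392157 μs; sum = 5.33333 μs.
Propagation delays (d/s per hop): 340.686, 127.451, 170.647 μs; sum = 638.784 μs.
End-to-end = 644.1 μs.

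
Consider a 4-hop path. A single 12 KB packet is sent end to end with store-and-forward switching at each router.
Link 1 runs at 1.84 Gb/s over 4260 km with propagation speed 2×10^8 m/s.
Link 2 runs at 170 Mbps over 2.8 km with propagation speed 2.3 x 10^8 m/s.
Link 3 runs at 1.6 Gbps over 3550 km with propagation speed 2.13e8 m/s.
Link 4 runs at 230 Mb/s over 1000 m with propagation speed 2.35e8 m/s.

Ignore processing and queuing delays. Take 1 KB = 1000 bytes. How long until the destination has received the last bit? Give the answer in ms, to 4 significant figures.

39.08 ms

L = 96000 bits.
Transmission delays (L/R per hop): 0.0521739, 0.564706, 0.06, 0.417391 ms; sum = 1.09427 ms.
Propagation delays (d/s per hop): 21.3, 0.0121739, 16.6667, 0.00425532 ms; sum = 37.9831 ms.
End-to-end = 39.08 ms.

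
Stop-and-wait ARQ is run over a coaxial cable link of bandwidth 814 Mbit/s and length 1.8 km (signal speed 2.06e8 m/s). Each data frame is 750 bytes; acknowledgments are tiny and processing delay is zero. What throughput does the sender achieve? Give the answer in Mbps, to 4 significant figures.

t_tx = L/R = 6000/814000000 = 7.37101e-06 s.
t_prop = 1800/206000000 = 8.73786e-06 s; RTT = 1.74757e-05 s.
Cycle = t_tx + RTT = 2.48467e-05 s.
Throughput = L / cycle = 6000 / 2.48467e-05 = 241.5 Mbps.

241.5 Mbps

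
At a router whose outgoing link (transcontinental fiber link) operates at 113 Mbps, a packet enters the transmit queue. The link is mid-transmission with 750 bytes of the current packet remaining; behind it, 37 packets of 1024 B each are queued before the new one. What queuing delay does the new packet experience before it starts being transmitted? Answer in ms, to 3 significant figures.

Each queued packet: L/R = 8192/113000000 = 0.0724956 ms.
37 queued → 2.68234 ms.
Plus remaining 6000 bits of current packet: 0.0530973 ms.
Queuing delay = 2.74 ms.

2.74 ms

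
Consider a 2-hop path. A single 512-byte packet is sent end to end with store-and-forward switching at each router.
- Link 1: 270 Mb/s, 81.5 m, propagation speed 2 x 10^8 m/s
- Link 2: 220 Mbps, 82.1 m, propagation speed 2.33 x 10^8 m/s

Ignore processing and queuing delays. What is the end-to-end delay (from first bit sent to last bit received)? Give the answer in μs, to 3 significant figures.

34.5 μs

L = 512 × 8 = 4096 bits.
Transmission delays (L/R per hop): 15.1704, 18.6182 μs; sum = 33.7886 μs.
Propagation delays (d/s per hop): 0.4075, 0.352361 μs; sum = 0.759861 μs.
End-to-end = 34.5 μs.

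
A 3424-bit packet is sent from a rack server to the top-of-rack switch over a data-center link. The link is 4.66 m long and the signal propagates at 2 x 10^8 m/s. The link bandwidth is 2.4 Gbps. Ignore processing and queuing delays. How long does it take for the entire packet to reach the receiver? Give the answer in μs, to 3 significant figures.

1.45 μs

Transmission delay = L/R = 3424 / 2400000000 = 1.42667 μs.
Propagation delay = d/s = 4.66 m / 200000000 m/s = 0.0233 μs.
Total = 1.45 μs.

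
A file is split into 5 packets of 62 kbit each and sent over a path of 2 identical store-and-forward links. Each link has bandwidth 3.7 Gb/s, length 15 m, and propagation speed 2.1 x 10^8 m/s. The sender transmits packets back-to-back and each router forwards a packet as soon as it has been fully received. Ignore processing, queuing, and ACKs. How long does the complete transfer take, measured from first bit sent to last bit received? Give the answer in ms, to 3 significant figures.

Per-hop transmission t_tx = L/R = 62000/3700000000 = 0.0167568 ms.
Per-hop propagation t_prop = 15/210000000 = 7.14286e-05 ms.
Pipeline fill: first packet needs 2·t_tx to clear all hops; remaining 4 packets each add one t_tx.
Total = (2+5-1)·t_tx + 2·t_prop = 6·0.0167568 + 2·7.14286e-05 = 0.101 ms.

0.101 ms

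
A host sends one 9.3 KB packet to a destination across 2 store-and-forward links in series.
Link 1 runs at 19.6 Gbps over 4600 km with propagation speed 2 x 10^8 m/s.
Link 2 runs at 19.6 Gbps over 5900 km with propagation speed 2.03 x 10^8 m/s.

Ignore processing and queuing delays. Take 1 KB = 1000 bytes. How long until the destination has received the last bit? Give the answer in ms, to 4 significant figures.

52.07 ms

L = 74400 bits.
Transmission delay per hop = L/R = 74400/19600000000 = 0.00379592 ms; 2 hops → 0.00759184 ms.
Propagation delays (d/s per hop): 23, 29.064 ms; sum = 52.064 ms.
End-to-end = 52.07 ms.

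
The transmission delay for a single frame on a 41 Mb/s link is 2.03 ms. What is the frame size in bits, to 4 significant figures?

L = R × t_tx = 41000000 b/s × 0.00203 s = 83230 bits.

83230 bits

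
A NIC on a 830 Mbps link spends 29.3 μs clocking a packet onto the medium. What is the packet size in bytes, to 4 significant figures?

L = R × t_tx = 830000000 b/s × 2.93e-05 s = 24319 bits.
In bytes: 24319 / 8 = 3040 bytes.

3040 bytes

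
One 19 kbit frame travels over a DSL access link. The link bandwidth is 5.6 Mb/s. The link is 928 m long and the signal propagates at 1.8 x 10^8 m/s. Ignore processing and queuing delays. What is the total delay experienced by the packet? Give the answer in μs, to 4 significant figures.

L = 19000 bits.
Transmission delay = L/R = 19000 / 5600000 = 3392.86 μs.
Propagation delay = d/s = 928 m / 180000000 m/s = 5.15556 μs.
Total = 3398 μs.

3398 μs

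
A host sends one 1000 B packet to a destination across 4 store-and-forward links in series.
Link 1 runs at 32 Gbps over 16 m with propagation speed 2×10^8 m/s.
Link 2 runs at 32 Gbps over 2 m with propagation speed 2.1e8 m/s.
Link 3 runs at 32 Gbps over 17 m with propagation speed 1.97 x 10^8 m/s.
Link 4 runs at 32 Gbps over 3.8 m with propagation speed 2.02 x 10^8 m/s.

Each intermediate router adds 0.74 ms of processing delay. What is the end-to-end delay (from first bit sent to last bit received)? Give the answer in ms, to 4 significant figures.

2.221 ms

L = 1000 × 8 = 8000 bits.
Transmission delay per hop = L/R = 8000/32000000000 = 0.00025 ms; 4 hops → 0.001 ms.
Propagation delays (d/s per hop): 8e-05, 9.52381e-06, 8.62944e-05, 1.88119e-05 ms; sum = 0.00019463 ms.
Processing at 3 router(s): 3 × 0.74 ms = 2.22 ms.
End-to-end = 2.221 ms.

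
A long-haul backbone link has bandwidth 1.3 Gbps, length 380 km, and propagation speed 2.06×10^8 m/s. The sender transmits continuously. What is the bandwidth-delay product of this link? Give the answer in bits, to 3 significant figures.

2400000 bits

Propagation delay = 380000 / 206000000 = 0.00184466 s.
BDP = R × t_prop = 1300000000 × 0.00184466 = 2398060 bits.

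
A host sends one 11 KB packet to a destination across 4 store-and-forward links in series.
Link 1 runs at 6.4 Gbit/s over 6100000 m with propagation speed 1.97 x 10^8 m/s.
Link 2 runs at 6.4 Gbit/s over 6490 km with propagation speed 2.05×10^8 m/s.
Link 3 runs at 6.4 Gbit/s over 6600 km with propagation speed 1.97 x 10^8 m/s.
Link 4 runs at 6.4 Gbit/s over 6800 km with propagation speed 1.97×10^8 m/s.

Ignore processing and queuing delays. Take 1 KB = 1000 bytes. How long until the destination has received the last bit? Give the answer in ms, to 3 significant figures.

L = 88000 bits.
Transmission delay per hop = L/R = 88000/6400000000 = 0.01375 ms; 4 hops → 0.055 ms.
Propagation delays (d/s per hop): 30.9645, 31.6585, 33.5025, 34.5178 ms; sum = 130.643 ms.
End-to-end = 131 ms.

131 ms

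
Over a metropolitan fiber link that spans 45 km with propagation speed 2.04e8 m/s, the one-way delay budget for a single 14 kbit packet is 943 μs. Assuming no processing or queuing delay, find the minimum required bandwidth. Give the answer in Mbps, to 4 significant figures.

19.38 Mbps

Propagation delay = 45000 / 204000000 = 220.588 μs.
Transmission budget = 943 − 220.588 = 722.412 μs.
R ≥ L / t_tx = 14000 bits / 0.000722412 s = 19.38 Mbps.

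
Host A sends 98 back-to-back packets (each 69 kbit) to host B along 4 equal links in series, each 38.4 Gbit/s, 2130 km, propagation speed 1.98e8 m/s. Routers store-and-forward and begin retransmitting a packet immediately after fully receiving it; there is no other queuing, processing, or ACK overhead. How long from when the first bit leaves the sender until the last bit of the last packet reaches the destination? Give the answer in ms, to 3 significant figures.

43.2 ms

Per-hop transmission t_tx = L/R = 69000/38400000000 = 0.00179688 ms.
Per-hop propagation t_prop = 2130000/198000000 = 10.7576 ms.
Pipeline fill: first packet needs 4·t_tx to clear all hops; remaining 97 packets each add one t_tx.
Total = (4+98-1)·t_tx + 4·t_prop = 101·0.00179688 + 4·10.7576 = 43.2 ms.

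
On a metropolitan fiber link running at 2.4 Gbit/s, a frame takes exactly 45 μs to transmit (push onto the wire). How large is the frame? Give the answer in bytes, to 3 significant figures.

L = R × t_tx = 2400000000 b/s × 4.5e-05 s = 108000 bits.
In bytes: 108000 / 8 = 13500 bytes.

13500 bytes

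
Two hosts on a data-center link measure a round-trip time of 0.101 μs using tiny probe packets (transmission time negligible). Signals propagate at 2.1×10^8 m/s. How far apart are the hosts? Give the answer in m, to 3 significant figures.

One-way propagation = RTT/2 = 0.0505 μs.
d = s × t = 210000000 × 5.05e-08 = 10.6 m.

10.6 m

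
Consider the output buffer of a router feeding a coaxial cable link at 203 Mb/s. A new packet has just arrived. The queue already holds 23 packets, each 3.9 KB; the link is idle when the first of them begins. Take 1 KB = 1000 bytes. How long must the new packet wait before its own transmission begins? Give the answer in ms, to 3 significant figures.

Each queued packet: L/R = 31200/203000000 = 0.153695 ms.
23 queued → 3.53498 ms.
Queuing delay = 3.53 ms.

3.53 ms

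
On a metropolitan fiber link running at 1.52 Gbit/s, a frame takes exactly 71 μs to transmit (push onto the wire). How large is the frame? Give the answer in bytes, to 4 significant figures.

L = R × t_tx = 1520000000 b/s × 7.1e-05 s = 107920 bits.
In bytes: 107920 / 8 = 13490 bytes.

13490 bytes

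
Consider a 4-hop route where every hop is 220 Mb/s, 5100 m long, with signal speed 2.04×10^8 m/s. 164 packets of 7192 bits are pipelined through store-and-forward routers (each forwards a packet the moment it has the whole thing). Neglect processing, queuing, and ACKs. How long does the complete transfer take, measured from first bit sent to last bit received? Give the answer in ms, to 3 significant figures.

Per-hop transmission t_tx = L/R = 7192/220000000 = 0.0326909 ms.
Per-hop propagation t_prop = 5100/204000000 = 0.025 ms.
Pipeline fill: first packet needs 4·t_tx to clear all hops; remaining 163 packets each add one t_tx.
Total = (4+164-1)·t_tx + 4·t_prop = 167·0.0326909 + 4·0.025 = 5.56 ms.

5.56 ms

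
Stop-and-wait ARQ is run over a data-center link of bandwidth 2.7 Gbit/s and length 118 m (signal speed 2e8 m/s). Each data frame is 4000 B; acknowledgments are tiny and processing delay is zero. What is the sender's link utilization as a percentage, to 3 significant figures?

t_tx = L/R = 32000/2700000000 = 1.18519e-05 s.
t_prop = 118/200000000 = 5.9e-07 s; RTT = 1.18e-06 s.
Cycle = t_tx + RTT = 1.30319e-05 s.
Utilization = t_tx / cycle = 1.18519e-05/1.30319e-05 = 90.9 %.

90.9 %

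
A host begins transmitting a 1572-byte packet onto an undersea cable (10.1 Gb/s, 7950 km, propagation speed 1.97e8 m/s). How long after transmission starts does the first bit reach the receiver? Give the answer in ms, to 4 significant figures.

40.36 ms

First bit experiences only propagation delay: d/s = 7950000/197000000 = 40.36 ms.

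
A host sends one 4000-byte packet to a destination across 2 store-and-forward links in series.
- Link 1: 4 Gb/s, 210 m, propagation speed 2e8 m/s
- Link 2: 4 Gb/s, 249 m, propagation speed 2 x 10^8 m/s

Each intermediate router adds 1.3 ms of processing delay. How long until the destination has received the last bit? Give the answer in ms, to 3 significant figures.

L = 4000 × 8 = 32000 bits.
Transmission delay per hop = L/R = 32000/4000000000 = 0.008 ms; 2 hops → 0.016 ms.
Propagation delays (d/s per hop): 0.00105, 0.001245 ms; sum = 0.002295 ms.
Processing at 1 router(s): 1 × 1.3 ms = 1.3 ms.
End-to-end = 1.32 ms.

1.32 ms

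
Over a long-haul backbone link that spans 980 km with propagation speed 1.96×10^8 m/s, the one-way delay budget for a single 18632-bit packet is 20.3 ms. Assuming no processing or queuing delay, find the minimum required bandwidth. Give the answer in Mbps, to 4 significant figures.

1.218 Mbps

Propagation delay = 980000 / 196000000 = 5 ms.
Transmission budget = 20.3 − 5 = 15.3 ms.
R ≥ L / t_tx = 18632 bits / 0.0153 s = 1.218 Mbps.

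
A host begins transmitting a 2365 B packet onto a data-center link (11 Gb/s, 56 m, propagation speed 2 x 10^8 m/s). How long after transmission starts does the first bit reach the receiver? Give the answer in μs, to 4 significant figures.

First bit experiences only propagation delay: d/s = 56/200000000 = 0.2800 μs.

0.2800 μs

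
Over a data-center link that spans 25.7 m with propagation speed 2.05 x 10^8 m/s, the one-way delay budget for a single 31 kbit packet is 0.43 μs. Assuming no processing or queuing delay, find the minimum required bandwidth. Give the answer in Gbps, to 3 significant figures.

102 Gbps

Propagation delay = 25.7 / 2.05e+08 = 0.125366 μs.
Transmission budget = 0.43 − 0.125366 = 0.304634 μs.
R ≥ L / t_tx = 31000 bits / 3.04634e-07 s = 102 Gbps.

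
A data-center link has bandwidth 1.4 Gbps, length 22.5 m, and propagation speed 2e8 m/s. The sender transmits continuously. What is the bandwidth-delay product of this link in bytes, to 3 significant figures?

Propagation delay = 22.5 / 200000000 = 1.125e-07 s.
BDP = R × t_prop = 1400000000 × 1.125e-07 = 157.5 bits.
In bytes: 157.5/8 = 19.7 bytes.

19.7 bytes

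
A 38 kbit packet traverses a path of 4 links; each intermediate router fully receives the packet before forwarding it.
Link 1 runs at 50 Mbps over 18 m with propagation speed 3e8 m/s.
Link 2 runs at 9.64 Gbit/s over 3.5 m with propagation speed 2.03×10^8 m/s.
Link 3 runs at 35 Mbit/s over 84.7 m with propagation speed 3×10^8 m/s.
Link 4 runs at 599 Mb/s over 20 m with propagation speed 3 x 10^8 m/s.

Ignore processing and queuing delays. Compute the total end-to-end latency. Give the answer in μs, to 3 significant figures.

L = 38000 bits.
Transmission delays (L/R per hop): 760, 3.94191, 1085.71, 63.4391 μs; sum = 1913.1 μs.
Propagation delays (d/s per hop): 0.06, 0.0172414, 0.282333, 0.0666667 μs; sum = 0.426241 μs.
End-to-end = 1910 μs.

1910 μs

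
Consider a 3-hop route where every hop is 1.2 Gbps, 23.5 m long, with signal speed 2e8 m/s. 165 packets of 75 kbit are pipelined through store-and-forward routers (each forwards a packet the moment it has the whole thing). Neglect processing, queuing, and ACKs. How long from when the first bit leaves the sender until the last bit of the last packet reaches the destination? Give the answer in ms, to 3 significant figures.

10.4 ms

Per-hop transmission t_tx = L/R = 75000/1200000000 = 0.0625 ms.
Per-hop propagation t_prop = 23.5/200000000 = 0.0001175 ms.
Pipeline fill: first packet needs 3·t_tx to clear all hops; remaining 164 packets each add one t_tx.
Total = (3+165-1)·t_tx + 3·t_prop = 167·0.0625 + 3·0.0001175 = 10.4 ms.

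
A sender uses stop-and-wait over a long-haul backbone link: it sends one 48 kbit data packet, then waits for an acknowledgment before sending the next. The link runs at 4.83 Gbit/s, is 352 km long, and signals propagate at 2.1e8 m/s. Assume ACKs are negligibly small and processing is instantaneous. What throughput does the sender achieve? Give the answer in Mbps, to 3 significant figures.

14.3 Mbps

t_tx = L/R = 48000/4830000000 = 9.93789e-06 s.
t_prop = 352000/210000000 = 0.00167619 s; RTT = 0.00335238 s.
Cycle = t_tx + RTT = 0.00336232 s.
Throughput = L / cycle = 48000 / 0.00336232 = 14.3 Mbps.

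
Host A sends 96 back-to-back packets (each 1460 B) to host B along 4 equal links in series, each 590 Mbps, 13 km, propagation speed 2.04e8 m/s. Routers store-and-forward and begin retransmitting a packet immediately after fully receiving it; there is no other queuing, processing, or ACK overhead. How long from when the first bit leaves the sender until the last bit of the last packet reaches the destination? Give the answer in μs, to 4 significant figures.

Per-hop transmission t_tx = L/R = 11680/590000000 = 19.7966 μs.
Per-hop propagation t_prop = 13000/204000000 = 63.7255 μs.
Pipeline fill: first packet needs 4·t_tx to clear all hops; remaining 95 packets each add one t_tx.
Total = (4+96-1)·t_tx + 4·t_prop = 99·19.7966 + 4·63.7255 = 2215 μs.

2215 μs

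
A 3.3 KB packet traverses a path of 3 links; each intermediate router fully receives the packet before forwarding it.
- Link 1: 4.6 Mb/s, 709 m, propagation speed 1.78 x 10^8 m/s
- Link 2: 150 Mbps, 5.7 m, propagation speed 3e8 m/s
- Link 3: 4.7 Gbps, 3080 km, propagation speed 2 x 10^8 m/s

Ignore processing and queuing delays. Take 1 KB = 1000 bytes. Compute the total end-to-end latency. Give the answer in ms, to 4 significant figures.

L = 26400 bits.
Transmission delays (L/R per hop): 5.73913, 0.176, 0.00561702 ms; sum = 5.92075 ms.
Propagation delays (d/s per hop): 0.00398315, 1.9e-05, 15.4 ms; sum = 15.404 ms.
End-to-end = 21.32 ms.

21.32 ms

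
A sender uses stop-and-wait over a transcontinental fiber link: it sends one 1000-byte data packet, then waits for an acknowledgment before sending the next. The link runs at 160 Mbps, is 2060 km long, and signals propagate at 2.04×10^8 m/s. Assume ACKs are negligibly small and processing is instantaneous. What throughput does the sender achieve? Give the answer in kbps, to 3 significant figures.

t_tx = L/R = 8000/160000000 = 5e-05 s.
t_prop = 2060000/204000000 = 0.010098 s; RTT = 0.0201961 s.
Cycle = t_tx + RTT = 0.0202461 s.
Throughput = L / cycle = 8000 / 0.0202461 = 395 kbps.

395 kbps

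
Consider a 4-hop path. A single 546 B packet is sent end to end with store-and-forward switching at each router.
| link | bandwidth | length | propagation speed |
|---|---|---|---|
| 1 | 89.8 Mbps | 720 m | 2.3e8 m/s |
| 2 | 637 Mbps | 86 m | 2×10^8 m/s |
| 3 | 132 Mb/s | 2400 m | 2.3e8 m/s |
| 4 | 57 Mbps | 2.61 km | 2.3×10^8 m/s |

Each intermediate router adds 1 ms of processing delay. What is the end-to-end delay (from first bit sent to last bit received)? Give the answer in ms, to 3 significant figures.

L = 546 × 8 = 4368 bits.
Transmission delays (L/R per hop): 0.0486414, 0.00685714, 0.0330909, 0.0766316 ms; sum = 0.165221 ms.
Propagation delays (d/s per hop): 0.00313043, 0.00043, 0.0104348, 0.0113478 ms; sum = 0.025343 ms.
Processing at 3 router(s): 3 × 1 ms = 3 ms.
End-to-end = 3.19 ms.

3.19 ms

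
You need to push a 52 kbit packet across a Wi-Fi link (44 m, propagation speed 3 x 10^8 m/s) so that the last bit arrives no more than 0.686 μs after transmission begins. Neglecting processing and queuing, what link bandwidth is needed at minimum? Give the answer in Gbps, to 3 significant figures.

Propagation delay = 44 / 300000000 = 0.146667 μs.
Transmission budget = 0.686 − 0.146667 = 0.539333 μs.
R ≥ L / t_tx = 52000 bits / 5.39333e-07 s = 96.4 Gbps.

96.4 Gbps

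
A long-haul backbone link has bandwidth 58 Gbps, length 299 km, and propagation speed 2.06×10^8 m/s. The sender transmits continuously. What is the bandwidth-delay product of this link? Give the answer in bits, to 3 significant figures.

Propagation delay = 299000 / 206000000 = 0.00145146 s.
BDP = R × t_prop = 58000000000 × 0.00145146 = 84184500 bits.

84200000 bits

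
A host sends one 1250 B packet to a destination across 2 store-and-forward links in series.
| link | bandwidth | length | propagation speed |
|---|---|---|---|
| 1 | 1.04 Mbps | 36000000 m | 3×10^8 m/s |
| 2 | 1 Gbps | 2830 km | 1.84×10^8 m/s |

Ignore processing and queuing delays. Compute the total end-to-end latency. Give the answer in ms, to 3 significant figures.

145 ms

L = 1250 × 8 = 10000 bits.
Transmission delays (L/R per hop): 9.61538, 0.01 ms; sum = 9.62538 ms.
Propagation delays (d/s per hop): 120, 15.3804 ms; sum = 135.38 ms.
End-to-end = 145 ms.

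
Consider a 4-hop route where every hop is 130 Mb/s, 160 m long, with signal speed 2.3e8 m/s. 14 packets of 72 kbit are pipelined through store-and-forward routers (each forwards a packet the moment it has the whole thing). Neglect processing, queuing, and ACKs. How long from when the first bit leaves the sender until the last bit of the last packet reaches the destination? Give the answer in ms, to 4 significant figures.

Per-hop transmission t_tx = L/R = 72000/130000000 = 0.553846 ms.
Per-hop propagation t_prop = 160/2.3e+08 = 0.000695652 ms.
Pipeline fill: first packet needs 4·t_tx to clear all hops; remaining 13 packets each add one t_tx.
Total = (4+14-1)·t_tx + 4·t_prop = 17·0.553846 + 4·0.000695652 = 9.418 ms.

9.418 ms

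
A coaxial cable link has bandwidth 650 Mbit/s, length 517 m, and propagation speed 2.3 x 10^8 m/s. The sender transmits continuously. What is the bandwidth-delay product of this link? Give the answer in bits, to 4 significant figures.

Propagation delay = 517 / 2.3e+08 = 2.24783e-06 s.
BDP = R × t_prop = 650000000 × 2.24783e-06 = 1461.09 bits.

1461 bits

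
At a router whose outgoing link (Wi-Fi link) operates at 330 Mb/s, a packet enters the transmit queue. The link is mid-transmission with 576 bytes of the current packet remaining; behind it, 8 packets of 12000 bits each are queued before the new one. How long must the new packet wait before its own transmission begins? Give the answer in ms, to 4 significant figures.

0.3049 ms

Each queued packet: L/R = 12000/330000000 = 0.0363636 ms.
8 queued → 0.290909 ms.
Plus remaining 4608 bits of current packet: 0.0139636 ms.
Queuing delay = 0.3049 ms.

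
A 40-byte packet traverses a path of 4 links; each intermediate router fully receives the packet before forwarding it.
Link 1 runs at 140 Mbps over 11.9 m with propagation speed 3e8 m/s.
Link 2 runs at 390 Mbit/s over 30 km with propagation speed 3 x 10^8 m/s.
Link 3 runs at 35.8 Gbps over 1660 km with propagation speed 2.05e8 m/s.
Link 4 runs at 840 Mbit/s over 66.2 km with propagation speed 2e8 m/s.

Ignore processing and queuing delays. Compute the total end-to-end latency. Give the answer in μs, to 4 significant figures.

L = 40 × 8 = 320 bits.
Transmission delays (L/R per hop): 2.28571, 0.820513, 0.00893855, 0.380952 μs; sum = 3.49612 μs.
Propagation delays (d/s per hop): 0.0396667, 100, 8097.56, 331 μs; sum = 8528.6 μs.
End-to-end = 8532 μs.

8532 μs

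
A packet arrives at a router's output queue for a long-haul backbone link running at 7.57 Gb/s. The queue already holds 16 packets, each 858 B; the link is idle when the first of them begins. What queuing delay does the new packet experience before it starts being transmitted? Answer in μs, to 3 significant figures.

14.5 μs

Each queued packet: L/R = 6864/7570000000 = 0.906737 μs.
16 queued → 14.5078 μs.
Queuing delay = 14.5 μs.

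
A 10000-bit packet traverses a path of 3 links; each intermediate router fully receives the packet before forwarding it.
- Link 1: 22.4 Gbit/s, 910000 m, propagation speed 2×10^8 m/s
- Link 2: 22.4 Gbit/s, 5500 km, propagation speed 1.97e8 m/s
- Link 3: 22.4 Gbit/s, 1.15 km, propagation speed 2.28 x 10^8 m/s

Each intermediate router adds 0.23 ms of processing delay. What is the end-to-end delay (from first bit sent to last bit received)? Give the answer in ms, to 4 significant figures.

Transmission delay per hop = L/R = 10000/22400000000 = 0.000446429 ms; 3 hops → 0.00133929 ms.
Propagation delays (d/s per hop): 4.55, 27.9188, 0.00504386 ms; sum = 32.4738 ms.
Processing at 2 router(s): 2 × 0.23 ms = 0.46 ms.
End-to-end = 32.94 ms.

32.94 ms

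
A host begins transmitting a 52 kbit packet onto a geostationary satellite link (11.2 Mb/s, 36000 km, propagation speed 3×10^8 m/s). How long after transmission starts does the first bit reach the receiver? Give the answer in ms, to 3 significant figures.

First bit experiences only propagation delay: d/s = 36000000/300000000 = 120 ms.

120 ms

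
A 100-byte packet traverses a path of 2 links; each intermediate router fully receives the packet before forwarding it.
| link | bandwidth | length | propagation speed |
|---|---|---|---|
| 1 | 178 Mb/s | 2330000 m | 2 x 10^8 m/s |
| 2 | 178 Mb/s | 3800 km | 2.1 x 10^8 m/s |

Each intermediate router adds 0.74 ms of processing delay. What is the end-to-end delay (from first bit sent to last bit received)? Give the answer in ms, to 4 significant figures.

30.49 ms

L = 100 × 8 = 800 bits.
Transmission delay per hop = L/R = 800/178000000 = 0.00449438 ms; 2 hops → 0.00898876 ms.
Propagation delays (d/s per hop): 11.65, 18.0952 ms; sum = 29.7452 ms.
Processing at 1 router(s): 1 × 0.74 ms = 0.74 ms.
End-to-end = 30.49 ms.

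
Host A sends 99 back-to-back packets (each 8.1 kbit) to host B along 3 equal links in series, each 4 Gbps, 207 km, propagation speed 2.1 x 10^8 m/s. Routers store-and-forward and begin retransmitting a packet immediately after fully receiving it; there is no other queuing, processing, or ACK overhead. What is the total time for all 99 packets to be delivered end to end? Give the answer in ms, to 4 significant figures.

3.162 ms

Per-hop transmission t_tx = L/R = 8100/4000000000 = 0.002025 ms.
Per-hop propagation t_prop = 207000/210000000 = 0.985714 ms.
Pipeline fill: first packet needs 3·t_tx to clear all hops; remaining 98 packets each add one t_tx.
Total = (3+99-1)·t_tx + 3·t_prop = 101·0.002025 + 3·0.985714 = 3.162 ms.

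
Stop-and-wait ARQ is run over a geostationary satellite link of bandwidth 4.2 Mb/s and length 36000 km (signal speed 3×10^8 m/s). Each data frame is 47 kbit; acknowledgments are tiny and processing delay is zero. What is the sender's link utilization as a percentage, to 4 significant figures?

4.455 %

t_tx = L/R = 47000/4200000 = 0.0111905 s.
t_prop = 36000000/300000000 = 0.12 s; RTT = 0.24 s.
Cycle = t_tx + RTT = 0.25119 s.
Utilization = t_tx / cycle = 0.0111905/0.25119 = 4.455 %.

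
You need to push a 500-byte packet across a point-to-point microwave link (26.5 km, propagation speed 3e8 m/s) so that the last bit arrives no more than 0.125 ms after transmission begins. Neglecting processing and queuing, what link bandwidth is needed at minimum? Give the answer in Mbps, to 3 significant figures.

L = 4000 bits.
Propagation delay = 26500 / 300000000 = 0.0883333 ms.
Transmission budget = 0.125 − 0.0883333 = 0.0366667 ms.
R ≥ L / t_tx = 4000 bits / 3.66667e-05 s = 109 Mbps.

109 Mbps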